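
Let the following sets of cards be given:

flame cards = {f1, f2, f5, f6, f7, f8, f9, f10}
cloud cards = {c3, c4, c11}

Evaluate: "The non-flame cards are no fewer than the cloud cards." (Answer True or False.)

True

non-flame cards: 3.
cloud cards: 3.
The claim requires 3 ≥ 3, which holds.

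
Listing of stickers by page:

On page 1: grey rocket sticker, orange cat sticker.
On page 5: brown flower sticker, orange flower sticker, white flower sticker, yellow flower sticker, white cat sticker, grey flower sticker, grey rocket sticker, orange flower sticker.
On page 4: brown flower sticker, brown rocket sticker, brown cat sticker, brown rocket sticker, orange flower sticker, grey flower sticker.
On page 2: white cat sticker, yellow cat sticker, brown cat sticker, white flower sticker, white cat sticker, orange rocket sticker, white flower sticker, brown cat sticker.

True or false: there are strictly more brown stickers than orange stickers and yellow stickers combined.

False

|brown stickers| = 7.
orange stickers: 5; yellow stickers: 2; combined: 5 + 2 = 7.
The claim requires 7 > 7, which does not hold.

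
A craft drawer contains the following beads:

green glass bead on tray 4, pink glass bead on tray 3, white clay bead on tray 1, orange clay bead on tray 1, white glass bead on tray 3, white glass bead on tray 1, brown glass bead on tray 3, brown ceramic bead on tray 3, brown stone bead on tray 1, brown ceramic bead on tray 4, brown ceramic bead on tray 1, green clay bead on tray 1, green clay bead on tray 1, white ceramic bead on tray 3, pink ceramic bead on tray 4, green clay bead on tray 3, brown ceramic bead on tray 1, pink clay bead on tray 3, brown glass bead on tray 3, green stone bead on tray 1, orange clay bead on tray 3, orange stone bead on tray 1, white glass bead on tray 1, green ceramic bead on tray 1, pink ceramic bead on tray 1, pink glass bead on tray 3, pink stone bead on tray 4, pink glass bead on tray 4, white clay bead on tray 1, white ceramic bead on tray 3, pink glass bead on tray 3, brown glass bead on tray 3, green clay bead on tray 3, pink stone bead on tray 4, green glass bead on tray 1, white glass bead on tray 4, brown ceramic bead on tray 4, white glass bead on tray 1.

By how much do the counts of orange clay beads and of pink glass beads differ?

2

orange clay beads: 2. pink glass beads: 4.
|2 − 4| = 4 − 2 = 2.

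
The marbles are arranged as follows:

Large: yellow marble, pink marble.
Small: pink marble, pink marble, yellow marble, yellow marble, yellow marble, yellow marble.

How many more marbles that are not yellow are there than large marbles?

1

marbles that are not yellow: 3.
large marbles: 2.
3 − 2 = 1.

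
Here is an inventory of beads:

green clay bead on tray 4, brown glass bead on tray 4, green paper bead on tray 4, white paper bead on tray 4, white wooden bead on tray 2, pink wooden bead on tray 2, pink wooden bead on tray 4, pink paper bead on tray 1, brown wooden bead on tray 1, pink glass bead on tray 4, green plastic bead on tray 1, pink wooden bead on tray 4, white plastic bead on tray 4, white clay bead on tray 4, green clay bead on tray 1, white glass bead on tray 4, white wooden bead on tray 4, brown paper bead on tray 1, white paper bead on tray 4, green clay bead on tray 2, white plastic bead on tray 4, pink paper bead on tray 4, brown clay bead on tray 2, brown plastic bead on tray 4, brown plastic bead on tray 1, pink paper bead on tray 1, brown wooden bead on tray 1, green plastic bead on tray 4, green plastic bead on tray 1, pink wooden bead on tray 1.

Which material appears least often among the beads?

glass

Counts by material: wooden 8, paper 7, plastic 7, clay 5, glass 3.
The minimum is 3, held uniquely by glass.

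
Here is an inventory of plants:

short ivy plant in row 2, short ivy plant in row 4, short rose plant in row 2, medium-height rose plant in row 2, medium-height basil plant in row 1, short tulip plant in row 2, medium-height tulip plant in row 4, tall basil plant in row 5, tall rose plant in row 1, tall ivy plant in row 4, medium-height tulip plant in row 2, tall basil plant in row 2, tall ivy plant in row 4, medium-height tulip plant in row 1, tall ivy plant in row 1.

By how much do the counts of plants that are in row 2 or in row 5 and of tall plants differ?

1

plants in row 2 or in row 5: 7. tall plants: 6.
|7 − 6| = 7 − 6 = 1.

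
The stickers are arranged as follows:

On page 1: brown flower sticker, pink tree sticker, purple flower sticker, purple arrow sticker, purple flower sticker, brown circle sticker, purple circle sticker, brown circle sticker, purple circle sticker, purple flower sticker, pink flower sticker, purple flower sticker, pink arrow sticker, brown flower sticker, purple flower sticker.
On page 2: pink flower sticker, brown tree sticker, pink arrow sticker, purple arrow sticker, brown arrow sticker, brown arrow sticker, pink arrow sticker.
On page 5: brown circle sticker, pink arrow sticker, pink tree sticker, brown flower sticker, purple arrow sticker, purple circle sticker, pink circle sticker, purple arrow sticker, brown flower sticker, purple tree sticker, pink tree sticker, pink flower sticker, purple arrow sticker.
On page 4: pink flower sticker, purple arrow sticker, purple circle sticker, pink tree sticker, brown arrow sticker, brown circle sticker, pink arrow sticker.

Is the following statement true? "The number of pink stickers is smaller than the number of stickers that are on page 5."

False

pink stickers: 14.
stickers on page 5: 13.
The claim requires 14 < 13, which does not hold.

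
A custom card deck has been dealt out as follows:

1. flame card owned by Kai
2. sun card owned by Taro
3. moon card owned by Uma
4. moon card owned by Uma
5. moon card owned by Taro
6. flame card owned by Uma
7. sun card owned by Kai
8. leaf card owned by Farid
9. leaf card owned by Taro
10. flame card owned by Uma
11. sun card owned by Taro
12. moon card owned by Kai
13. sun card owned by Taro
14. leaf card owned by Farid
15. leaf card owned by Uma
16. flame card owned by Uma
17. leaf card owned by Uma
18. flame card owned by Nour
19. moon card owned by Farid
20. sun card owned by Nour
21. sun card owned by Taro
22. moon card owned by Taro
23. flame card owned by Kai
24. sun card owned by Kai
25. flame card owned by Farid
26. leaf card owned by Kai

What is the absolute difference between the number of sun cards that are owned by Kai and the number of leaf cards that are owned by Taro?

1

sun cards owned by Kai: 2. leaf cards owned by Taro: 1.
|2 − 1| = 2 − 1 = 1.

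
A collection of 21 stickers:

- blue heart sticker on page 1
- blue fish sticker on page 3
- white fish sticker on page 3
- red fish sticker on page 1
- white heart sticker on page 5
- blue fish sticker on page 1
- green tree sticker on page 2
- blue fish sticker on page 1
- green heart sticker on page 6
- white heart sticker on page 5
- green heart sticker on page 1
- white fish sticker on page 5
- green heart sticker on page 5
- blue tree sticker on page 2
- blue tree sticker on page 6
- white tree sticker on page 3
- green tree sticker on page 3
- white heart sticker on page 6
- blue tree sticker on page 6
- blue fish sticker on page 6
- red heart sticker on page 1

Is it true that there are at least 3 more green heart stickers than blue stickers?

False

|green heart stickers| = 3.
|blue stickers| = 8.
The claim requires 3 − 8 = -5 ≥ 3, which does not hold.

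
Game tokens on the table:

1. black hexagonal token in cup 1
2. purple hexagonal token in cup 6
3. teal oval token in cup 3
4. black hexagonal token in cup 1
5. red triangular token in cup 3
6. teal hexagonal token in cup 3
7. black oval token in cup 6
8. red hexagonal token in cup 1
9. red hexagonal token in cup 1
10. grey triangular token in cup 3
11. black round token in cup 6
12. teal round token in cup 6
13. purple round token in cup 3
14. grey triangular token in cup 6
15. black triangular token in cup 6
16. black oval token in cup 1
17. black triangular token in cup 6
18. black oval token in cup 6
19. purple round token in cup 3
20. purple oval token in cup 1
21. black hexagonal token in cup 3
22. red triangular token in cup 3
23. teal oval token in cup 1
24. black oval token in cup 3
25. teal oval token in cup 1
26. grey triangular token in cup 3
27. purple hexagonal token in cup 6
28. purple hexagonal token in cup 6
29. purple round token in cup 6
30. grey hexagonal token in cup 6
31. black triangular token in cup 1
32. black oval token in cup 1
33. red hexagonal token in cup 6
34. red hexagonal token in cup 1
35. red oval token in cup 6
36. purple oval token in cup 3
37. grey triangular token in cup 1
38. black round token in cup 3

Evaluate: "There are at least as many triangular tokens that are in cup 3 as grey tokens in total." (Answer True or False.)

False

|triangular tokens in cup 3| = 4.
|grey tokens| = 5.
The claim requires 4 ≥ 5, which does not hold.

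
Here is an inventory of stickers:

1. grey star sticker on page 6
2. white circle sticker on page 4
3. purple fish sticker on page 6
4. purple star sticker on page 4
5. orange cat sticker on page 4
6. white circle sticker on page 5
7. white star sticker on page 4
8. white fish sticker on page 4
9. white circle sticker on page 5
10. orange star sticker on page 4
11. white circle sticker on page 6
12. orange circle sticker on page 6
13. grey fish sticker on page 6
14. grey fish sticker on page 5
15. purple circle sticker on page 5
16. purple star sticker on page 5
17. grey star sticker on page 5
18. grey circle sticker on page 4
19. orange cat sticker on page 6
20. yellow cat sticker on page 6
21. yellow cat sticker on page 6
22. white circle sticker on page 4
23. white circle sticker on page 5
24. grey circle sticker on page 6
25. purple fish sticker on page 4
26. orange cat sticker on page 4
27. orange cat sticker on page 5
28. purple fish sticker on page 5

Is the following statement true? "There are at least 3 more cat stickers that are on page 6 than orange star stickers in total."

False

There are 3 cat stickers on page 6.
There is 1 orange star sticker.
The claim requires 3 − 1 = 2 ≥ 3, which does not hold.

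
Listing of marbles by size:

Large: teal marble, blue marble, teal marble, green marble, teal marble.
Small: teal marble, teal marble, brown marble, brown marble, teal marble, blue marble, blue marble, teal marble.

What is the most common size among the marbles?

Counts by size: small 8, large 5.
The maximum is 8, held uniquely by small.

small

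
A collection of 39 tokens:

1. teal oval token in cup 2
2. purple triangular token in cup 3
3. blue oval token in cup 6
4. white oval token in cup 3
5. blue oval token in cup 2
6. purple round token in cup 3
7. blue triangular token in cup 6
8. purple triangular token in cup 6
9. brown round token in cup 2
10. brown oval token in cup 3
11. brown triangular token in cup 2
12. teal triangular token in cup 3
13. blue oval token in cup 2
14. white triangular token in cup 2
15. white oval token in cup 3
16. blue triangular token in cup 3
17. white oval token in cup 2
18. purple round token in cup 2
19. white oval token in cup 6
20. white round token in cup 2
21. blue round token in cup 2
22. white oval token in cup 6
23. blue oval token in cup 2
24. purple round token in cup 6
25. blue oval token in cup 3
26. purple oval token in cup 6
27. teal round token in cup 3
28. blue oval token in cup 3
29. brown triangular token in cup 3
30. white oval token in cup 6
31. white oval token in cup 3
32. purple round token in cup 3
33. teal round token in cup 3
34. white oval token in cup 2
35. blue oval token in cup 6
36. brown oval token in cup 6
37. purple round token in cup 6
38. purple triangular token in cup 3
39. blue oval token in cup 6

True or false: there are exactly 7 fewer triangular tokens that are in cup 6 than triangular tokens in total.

True

There are 2 triangular tokens in cup 6.
There are 9 triangular tokens.
The claim requires 9 − 2 (= 7) to equal 7, which holds.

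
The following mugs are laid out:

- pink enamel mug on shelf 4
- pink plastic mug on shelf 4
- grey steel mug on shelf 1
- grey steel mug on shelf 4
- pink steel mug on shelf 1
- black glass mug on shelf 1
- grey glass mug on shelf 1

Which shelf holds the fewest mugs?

Counts by shelf: shelf 1→4, shelf 4→3.
The minimum is 3, held uniquely by shelf 4.

shelf 4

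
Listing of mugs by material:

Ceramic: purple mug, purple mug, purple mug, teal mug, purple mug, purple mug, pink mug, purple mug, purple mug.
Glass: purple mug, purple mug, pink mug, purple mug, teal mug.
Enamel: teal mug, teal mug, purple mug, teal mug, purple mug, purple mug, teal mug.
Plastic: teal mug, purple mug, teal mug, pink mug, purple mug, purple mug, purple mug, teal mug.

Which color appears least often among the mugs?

Counts by color: purple 17, teal 9, pink 3.
The minimum is 3, held uniquely by pink.

pink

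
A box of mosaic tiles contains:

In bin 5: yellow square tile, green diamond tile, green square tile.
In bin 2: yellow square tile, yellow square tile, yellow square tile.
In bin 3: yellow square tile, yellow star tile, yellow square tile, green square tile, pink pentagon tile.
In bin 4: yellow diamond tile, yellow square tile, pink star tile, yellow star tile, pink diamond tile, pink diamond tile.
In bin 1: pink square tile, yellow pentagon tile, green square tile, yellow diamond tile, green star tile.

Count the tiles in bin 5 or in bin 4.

9

in bin 4: 6; in bin 5: 3; together 6 + 3 = 9.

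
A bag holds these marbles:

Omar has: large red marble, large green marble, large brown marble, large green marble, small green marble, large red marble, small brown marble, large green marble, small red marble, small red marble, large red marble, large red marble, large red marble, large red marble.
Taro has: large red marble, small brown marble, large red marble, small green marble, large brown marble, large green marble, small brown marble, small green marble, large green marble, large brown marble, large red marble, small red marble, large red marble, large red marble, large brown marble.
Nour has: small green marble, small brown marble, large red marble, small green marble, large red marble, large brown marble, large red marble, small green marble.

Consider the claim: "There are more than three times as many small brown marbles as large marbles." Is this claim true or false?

False

small brown marbles: 4.
large marbles: 24.
The claim requires 4 > 3 × 24 = 72, which does not hold.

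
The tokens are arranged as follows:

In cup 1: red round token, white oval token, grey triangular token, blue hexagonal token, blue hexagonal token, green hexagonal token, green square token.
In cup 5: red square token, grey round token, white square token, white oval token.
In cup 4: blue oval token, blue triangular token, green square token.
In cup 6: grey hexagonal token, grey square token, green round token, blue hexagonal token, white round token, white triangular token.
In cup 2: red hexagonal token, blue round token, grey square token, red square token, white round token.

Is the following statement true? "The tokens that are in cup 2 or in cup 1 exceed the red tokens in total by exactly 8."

tokens in cup 2 or in cup 1: 12.
red tokens: 4.
The claim requires 12 − 4 (= 8) to equal 8, which holds.

True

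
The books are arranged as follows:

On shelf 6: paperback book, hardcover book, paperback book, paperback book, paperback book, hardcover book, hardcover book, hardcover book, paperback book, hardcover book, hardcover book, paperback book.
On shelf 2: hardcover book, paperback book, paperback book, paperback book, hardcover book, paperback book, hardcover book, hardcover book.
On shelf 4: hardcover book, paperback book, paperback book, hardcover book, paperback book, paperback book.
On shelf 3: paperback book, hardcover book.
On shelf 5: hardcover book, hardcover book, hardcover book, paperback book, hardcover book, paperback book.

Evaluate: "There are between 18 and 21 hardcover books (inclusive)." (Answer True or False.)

False

hardcover books: 17.
The claim requires 18 ≤ 17 ≤ 21, which does not hold.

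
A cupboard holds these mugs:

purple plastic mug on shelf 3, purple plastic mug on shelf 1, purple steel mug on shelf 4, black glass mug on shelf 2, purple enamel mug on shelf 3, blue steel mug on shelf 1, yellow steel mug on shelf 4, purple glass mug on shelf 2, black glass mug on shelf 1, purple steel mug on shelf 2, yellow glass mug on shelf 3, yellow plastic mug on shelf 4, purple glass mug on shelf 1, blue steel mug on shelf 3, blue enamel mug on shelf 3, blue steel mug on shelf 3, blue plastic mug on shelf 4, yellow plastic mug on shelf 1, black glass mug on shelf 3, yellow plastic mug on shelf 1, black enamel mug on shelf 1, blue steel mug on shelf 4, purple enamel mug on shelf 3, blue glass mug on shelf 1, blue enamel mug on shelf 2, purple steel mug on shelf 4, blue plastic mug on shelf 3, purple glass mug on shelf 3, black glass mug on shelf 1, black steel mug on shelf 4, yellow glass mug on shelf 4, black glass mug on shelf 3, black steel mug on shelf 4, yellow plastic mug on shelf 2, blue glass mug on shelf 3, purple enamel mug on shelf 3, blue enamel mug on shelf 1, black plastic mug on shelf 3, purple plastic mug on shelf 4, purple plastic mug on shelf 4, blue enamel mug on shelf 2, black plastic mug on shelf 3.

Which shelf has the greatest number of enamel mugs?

Counts by shelf (restricted to enamel mugs): shelf 3→4, shelf 2→2, shelf 1→2, shelf 4→0.
The maximum is 4, held uniquely by shelf 3.

shelf 3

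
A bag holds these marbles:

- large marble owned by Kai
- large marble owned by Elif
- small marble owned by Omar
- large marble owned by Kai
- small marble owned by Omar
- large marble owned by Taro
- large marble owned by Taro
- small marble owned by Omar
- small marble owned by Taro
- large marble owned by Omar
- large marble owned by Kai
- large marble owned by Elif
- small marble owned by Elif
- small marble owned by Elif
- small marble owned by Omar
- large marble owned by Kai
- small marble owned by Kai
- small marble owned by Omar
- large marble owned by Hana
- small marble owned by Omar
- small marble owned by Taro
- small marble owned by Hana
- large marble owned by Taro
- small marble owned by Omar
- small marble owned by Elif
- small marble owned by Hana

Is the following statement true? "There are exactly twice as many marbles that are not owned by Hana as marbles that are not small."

False

Count of marbles that are not owned by Hana: 23.
There are 11 marbles that are not small.
The claim requires 23 = 2 × 11 = 22, which does not hold.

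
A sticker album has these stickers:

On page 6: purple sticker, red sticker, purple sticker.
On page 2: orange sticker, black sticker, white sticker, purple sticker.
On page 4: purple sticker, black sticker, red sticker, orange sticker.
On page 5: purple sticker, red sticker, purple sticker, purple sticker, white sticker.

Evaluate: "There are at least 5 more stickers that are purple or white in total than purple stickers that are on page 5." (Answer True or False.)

|stickers that are purple or white| = 9.
|purple stickers on page 5| = 3.
The claim requires 9 − 3 = 6 ≥ 5, which holds.

True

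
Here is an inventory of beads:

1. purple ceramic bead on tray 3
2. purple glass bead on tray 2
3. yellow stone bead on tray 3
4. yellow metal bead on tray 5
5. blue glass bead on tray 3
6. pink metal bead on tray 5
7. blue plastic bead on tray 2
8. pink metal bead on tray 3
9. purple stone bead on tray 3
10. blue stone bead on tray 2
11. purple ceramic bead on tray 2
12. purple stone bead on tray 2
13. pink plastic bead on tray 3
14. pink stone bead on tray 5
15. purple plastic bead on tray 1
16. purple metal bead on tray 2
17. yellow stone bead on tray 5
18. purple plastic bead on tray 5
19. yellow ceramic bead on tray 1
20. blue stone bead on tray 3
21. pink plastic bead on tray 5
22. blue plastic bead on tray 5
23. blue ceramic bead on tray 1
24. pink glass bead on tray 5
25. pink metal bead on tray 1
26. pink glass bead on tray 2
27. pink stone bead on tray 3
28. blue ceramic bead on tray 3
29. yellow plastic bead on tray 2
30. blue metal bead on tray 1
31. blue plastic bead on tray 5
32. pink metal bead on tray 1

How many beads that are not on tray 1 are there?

Total beads: 32; with the excluded value: 6; remaining 32 − 6 = 26.

26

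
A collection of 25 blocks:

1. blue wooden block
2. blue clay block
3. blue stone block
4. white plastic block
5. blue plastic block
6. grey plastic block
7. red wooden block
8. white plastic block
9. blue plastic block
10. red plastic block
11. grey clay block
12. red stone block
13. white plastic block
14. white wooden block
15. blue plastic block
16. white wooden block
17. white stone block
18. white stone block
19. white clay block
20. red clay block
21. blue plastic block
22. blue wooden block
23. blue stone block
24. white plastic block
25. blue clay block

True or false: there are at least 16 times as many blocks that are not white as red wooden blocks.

blocks that are not white: 16.
red wooden blocks: 1.
The claim requires 16 ≥ 16 × 1 = 16, which holds.

True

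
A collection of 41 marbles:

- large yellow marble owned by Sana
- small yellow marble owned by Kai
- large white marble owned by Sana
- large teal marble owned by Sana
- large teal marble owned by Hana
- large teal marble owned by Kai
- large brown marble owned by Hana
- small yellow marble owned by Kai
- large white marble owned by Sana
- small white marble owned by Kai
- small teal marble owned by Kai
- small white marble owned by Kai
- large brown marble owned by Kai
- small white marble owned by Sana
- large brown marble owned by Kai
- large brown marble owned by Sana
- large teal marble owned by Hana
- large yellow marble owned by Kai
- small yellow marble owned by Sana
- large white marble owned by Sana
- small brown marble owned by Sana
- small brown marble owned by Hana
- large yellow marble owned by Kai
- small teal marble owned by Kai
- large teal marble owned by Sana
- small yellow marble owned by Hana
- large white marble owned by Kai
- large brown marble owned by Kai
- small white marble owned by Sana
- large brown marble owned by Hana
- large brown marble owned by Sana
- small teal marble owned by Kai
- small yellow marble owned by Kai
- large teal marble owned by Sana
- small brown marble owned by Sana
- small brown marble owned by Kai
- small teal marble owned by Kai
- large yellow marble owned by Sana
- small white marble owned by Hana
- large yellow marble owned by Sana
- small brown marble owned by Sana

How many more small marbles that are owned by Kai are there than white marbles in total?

1

small marbles owned by Kai: 10.
white marbles: 9.
10 − 9 = 1.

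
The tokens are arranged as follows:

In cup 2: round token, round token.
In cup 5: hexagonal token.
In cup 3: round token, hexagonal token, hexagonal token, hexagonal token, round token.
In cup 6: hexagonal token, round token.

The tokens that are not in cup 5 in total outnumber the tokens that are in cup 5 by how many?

8

tokens that are not in cup 5: 9.
tokens in cup 5: 1.
9 − 1 = 8.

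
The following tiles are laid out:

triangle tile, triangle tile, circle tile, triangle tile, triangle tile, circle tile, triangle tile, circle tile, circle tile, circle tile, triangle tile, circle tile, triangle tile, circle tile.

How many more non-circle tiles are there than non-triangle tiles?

0

non-circle tiles: 7.
non-triangle tiles: 7.
7 − 7 = 0.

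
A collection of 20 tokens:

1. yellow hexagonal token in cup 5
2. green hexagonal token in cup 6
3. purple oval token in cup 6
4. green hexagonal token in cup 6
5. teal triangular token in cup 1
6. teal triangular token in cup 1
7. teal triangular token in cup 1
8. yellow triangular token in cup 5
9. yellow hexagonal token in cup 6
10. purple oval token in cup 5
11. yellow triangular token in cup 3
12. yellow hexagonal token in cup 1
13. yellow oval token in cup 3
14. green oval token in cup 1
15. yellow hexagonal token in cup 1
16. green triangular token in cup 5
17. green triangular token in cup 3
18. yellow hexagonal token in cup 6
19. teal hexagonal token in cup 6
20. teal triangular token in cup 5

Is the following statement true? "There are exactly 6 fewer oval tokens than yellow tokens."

False

oval tokens: 4.
yellow tokens: 8.
The claim requires 8 − 4 (= 4) to equal 6, which does not hold.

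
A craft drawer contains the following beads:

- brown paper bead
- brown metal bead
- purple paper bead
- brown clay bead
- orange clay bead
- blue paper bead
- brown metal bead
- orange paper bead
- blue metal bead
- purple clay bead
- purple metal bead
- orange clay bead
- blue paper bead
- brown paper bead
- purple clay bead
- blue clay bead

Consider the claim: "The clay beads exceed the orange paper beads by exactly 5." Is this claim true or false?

True

There are 6 clay beads.
There is 1 orange paper bead.
The claim requires 6 − 1 (= 5) to equal 5, which holds.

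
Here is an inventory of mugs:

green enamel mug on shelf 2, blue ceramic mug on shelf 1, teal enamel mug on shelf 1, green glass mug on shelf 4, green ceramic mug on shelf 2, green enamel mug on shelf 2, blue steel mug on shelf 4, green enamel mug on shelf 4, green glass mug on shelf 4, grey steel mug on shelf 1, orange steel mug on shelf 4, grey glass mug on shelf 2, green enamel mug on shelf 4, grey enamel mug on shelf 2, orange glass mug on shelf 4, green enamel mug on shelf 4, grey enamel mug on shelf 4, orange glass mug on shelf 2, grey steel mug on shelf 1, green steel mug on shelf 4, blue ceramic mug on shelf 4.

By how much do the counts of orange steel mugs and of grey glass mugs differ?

orange steel mugs: 1. grey glass mugs: 1.
|1 − 1| = 1 − 1 = 0.

0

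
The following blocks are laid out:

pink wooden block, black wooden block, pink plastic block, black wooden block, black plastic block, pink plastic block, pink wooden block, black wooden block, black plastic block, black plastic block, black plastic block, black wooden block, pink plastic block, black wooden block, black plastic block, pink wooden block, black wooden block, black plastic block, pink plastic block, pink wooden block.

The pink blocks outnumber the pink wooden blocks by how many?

4

pink blocks: 8.
pink wooden blocks: 4.
8 − 4 = 4.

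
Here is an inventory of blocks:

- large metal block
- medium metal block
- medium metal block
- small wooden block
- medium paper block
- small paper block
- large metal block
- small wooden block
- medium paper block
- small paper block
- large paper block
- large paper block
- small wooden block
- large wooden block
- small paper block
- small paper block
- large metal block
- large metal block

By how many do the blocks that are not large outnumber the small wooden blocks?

8

blocks that are not large: 11.
small wooden blocks: 3.
11 − 3 = 8.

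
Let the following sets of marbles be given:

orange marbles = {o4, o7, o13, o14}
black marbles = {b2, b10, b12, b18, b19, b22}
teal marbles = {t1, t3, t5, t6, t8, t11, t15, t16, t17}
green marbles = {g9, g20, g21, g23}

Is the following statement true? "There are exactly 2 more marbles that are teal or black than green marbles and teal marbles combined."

True

marbles that are teal or black: 15.
green marbles: 4; teal marbles: 9; combined: 4 + 9 = 13.
The claim requires 15 − 13 (= 2) to equal 2, which holds.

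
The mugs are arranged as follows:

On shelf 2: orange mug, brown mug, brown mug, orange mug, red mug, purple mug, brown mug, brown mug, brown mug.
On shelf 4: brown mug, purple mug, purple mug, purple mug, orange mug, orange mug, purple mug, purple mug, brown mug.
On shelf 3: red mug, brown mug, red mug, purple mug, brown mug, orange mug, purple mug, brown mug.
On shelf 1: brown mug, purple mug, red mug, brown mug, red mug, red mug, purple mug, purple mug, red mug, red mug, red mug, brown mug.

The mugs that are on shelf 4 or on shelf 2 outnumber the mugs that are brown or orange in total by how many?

0

mugs on shelf 4 or on shelf 2: 18.
mugs that are brown or orange: 18.
18 − 18 = 0.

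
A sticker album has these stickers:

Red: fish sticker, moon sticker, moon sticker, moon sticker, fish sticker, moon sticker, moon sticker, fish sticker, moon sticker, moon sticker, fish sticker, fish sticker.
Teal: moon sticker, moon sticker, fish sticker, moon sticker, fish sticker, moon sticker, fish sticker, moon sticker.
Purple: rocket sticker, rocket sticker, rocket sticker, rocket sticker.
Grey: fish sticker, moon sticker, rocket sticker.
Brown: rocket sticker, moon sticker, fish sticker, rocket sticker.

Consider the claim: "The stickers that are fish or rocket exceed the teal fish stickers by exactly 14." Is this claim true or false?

True

stickers that are fish or rocket: 17.
teal fish stickers: 3.
The claim requires 17 − 3 (= 14) to equal 14, which holds.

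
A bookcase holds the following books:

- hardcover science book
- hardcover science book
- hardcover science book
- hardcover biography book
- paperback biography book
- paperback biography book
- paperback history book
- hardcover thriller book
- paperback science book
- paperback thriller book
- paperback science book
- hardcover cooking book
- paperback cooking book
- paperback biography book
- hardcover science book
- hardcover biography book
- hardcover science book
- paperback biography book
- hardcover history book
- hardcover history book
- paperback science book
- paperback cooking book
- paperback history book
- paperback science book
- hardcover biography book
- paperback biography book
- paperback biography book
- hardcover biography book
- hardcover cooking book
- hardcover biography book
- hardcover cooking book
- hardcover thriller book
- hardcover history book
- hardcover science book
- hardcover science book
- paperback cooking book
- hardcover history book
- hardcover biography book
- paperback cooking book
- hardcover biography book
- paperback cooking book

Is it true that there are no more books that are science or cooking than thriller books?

There are 19 books that are science or cooking.
There are 3 thriller books.
The claim requires 19 ≤ 3, which does not hold.

False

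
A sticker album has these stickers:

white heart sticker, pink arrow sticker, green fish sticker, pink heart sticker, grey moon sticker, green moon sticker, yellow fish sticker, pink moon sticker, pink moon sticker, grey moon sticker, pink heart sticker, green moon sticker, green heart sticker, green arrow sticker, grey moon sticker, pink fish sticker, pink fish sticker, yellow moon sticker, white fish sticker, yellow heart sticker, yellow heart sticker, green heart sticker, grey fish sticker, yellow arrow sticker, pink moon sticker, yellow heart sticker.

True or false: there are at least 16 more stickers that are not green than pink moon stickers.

True

There are 20 stickers that are not green.
There are 3 pink moon stickers.
The claim requires 20 − 3 = 17 ≥ 16, which holds.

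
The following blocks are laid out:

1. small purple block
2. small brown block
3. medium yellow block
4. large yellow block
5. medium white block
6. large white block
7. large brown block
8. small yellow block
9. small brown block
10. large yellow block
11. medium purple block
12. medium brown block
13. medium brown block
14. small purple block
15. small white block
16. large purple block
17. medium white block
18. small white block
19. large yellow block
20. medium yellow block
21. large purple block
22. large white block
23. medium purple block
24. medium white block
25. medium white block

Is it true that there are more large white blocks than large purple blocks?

There are 2 large white blocks.
There are 2 large purple blocks.
The claim requires 2 > 2, which does not hold.

False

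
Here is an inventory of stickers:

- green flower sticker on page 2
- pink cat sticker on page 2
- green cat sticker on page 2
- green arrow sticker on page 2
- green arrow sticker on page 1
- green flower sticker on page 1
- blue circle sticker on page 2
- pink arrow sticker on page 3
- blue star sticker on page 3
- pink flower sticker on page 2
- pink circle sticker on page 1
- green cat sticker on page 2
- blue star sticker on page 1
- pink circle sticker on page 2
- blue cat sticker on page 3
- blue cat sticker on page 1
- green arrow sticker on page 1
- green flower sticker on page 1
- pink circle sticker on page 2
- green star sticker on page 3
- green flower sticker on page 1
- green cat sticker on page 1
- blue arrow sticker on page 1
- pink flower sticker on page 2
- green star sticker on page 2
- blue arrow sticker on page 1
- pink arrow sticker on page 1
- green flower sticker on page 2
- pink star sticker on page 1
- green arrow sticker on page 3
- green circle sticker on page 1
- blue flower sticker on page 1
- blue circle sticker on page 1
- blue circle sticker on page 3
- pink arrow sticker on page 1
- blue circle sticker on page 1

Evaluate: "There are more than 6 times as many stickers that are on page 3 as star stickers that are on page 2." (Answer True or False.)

False

|stickers on page 3| = 6.
|star stickers on page 2| = 1.
The claim requires 6 > 6 × 1 = 6, which does not hold.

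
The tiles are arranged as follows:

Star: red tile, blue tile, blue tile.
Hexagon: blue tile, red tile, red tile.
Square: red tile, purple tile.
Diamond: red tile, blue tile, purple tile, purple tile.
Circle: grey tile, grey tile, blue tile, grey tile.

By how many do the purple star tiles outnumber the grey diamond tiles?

purple star tiles: 0.
grey diamond tiles: 0.
0 − 0 = 0.

0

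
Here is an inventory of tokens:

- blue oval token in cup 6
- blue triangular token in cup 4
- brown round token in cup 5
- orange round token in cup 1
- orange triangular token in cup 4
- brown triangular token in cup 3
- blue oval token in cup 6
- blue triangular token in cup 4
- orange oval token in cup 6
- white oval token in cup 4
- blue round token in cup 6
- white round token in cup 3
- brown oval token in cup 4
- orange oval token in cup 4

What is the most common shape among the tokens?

Counts by shape: oval 6, triangular 4, round 4.
The maximum is 6, held uniquely by oval.

oval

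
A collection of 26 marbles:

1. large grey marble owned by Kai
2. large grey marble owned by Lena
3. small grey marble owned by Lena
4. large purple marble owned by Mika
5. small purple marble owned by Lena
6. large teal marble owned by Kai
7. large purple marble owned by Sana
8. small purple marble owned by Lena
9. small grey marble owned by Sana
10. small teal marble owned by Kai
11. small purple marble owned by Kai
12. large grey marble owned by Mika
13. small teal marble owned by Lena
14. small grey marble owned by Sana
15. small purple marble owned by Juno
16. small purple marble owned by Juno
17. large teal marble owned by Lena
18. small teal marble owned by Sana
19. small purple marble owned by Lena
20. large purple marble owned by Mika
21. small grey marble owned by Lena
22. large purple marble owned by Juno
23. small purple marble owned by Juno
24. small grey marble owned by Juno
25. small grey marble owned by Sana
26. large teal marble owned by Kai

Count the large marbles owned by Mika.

3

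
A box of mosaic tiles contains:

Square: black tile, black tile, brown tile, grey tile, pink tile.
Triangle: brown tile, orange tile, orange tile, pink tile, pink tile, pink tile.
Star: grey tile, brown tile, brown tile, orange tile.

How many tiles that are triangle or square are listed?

square: 5; triangle: 6; together 5 + 6 = 11.

11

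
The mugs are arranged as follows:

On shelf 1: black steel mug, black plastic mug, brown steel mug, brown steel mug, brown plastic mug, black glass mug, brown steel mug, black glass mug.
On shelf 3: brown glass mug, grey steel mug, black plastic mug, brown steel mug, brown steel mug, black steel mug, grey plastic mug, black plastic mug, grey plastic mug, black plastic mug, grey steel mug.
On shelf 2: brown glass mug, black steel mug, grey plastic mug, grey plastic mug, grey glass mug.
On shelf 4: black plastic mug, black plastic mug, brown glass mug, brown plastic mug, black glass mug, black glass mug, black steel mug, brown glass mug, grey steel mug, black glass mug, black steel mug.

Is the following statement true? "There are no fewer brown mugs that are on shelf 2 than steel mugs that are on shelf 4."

False

brown mugs on shelf 2: 1.
steel mugs on shelf 4: 3.
The claim requires 1 ≥ 3, which does not hold.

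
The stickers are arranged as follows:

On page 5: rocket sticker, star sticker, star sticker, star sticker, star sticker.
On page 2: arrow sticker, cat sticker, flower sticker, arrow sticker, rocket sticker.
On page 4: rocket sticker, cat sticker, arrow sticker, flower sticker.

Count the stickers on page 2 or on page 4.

9

on page 2: 5; on page 4: 4; together 5 + 4 = 9.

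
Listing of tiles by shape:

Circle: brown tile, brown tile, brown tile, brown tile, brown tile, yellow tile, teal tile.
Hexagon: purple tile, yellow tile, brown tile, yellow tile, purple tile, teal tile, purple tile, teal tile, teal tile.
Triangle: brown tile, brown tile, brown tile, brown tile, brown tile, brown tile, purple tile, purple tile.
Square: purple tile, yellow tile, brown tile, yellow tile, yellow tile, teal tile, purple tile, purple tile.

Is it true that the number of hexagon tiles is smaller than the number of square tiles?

There are 9 hexagon tiles.
There are 8 square tiles.
The claim requires 9 < 8, which does not hold.

False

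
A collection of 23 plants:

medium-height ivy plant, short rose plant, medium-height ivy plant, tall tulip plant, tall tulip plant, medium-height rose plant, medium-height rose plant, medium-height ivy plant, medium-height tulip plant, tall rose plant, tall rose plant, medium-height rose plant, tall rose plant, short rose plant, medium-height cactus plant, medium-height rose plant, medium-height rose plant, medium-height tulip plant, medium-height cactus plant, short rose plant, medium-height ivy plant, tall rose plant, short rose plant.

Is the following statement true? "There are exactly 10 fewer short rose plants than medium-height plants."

There are 4 short rose plants.
There are 13 medium-height plants.
The claim requires 13 − 4 (= 9) to equal 10, which does not hold.

False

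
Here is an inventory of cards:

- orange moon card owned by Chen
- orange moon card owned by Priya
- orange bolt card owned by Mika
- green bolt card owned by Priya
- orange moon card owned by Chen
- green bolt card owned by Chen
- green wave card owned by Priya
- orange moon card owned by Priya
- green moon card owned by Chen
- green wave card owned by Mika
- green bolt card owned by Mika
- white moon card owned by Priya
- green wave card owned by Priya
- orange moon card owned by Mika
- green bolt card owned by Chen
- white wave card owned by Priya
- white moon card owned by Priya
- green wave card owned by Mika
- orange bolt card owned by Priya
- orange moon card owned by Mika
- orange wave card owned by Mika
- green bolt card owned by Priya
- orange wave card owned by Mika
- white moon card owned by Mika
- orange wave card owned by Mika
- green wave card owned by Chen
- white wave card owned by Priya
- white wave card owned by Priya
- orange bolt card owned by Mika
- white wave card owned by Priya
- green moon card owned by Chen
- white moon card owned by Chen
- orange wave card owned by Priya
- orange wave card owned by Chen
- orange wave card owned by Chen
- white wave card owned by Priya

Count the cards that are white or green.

21

green: 12; white: 9; together 12 + 9 = 21.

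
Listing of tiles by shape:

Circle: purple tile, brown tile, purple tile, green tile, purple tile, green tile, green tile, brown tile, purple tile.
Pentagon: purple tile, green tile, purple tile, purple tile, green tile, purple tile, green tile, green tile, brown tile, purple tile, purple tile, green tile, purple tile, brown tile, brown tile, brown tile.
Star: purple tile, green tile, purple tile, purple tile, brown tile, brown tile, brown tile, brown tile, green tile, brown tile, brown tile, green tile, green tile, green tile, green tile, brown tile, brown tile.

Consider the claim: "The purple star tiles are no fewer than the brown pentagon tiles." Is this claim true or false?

False

There are 3 purple star tiles.
There are 4 brown pentagon tiles.
The claim requires 3 ≥ 4, which does not hold.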